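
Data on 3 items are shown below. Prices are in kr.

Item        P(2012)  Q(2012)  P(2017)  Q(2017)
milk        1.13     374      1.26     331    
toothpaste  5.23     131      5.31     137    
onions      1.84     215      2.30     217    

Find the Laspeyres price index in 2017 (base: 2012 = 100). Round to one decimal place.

Laspeyres price index uses base-period quantities as weights.
ΣP(2017)·Q(2012) = 1.26×374 + 5.31×131 + 2.30×215 = 471.24 + 695.61 + 494.5 = 1661.35
ΣP(2012)·Q(2012) = 1.13×374 + 5.23×131 + 1.84×215 = 422.62 + 685.13 + 395.6 = 1503.35
Index = 1661.35 / 1503.35 × 100 = 110.5099

110.5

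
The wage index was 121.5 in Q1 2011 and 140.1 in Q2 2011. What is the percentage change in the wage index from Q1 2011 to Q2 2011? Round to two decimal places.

Change = (140.1 − 121.5) / 121.5 × 100
       = 18.6 / 121.5 × 100 = 15.3086%

15.31%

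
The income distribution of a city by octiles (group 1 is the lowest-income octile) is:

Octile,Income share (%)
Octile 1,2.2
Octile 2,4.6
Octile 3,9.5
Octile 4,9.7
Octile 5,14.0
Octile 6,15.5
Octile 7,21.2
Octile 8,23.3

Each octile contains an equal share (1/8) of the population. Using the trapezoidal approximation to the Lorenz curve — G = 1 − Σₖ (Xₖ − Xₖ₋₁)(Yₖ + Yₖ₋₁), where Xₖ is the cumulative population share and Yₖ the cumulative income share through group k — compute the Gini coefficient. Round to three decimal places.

0.316

Cumulative income shares Yₖ: 0.0220, 0.0680, 0.1630, 0.2600, 0.4000, 0.5550, 0.7670, 1.0000
Σ (Xₖ−Xₖ₋₁)(Yₖ+Yₖ₋₁) = (1/8)(0.0220+0.0000) + (1/8)(0.0680+0.0220) + (1/8)(0.1630+0.0680) + (1/8)(0.2600+0.1630) + (1/8)(0.4000+0.2600) + (1/8)(0.5550+0.4000) + (1/8)(0.7670+0.5550) + (1/8)(1.0000+0.7670)
  = 0.0028 + 0.0113 + 0.0289 + 0.0529 + 0.0825 + 0.1194 + 0.1653 + 0.2209 = 0.6837
G = 1 − 0.6837 = 0.3163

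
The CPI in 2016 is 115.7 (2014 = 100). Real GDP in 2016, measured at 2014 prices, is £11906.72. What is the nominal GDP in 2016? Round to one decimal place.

Nominal = Real × (Index/100) = 11906.72 × (115.7/100)
        = 11906.72 × 1.157 = 13776.0750

13776.1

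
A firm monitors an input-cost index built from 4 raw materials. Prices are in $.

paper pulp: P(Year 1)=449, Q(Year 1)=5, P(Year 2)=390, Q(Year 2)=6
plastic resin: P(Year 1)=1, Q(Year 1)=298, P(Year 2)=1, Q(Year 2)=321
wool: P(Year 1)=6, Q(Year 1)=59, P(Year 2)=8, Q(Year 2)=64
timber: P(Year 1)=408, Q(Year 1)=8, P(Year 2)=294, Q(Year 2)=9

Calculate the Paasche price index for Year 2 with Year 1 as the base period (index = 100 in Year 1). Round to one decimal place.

Paasche price index uses current-period quantities as weights.
ΣP(Year 2)·Q(Year 2) = 390×6 + 1×321 + 8×64 + 294×9 = 2340 + 321 + 512 + 2646 = 5819
ΣP(Year 1)·Q(Year 2) = 449×6 + 1×321 + 6×64 + 408×9 = 2694 + 321 + 384 + 3672 = 7071
Index = 5819 / 7071 × 100 = 82.2939

82.3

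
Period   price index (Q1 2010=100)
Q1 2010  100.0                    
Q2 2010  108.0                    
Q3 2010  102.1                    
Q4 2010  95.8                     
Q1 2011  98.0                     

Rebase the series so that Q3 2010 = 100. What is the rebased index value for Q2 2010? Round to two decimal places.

Rebased(Q2 2010) = 108.0 / 102.1 × 100 = 105.7786

105.78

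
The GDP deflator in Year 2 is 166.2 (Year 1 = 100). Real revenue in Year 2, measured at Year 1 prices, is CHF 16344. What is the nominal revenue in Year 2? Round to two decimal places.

Nominal = Real × (Index/100) = 16344 × (166.2/100)
        = 16344 × 1.662 = 27163.7280

27163.73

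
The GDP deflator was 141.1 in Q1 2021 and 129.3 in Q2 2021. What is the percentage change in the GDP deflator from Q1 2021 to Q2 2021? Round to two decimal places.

Change = (129.3 − 141.1) / 141.1 × 100
       = -11.8 / 141.1 × 100 = -8.3629%

-8.36%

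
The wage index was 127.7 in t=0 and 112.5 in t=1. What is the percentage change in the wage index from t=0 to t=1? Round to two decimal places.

-11.90%

Change = (112.5 − 127.7) / 127.7 × 100
       = -15.2 / 127.7 × 100 = -11.9029%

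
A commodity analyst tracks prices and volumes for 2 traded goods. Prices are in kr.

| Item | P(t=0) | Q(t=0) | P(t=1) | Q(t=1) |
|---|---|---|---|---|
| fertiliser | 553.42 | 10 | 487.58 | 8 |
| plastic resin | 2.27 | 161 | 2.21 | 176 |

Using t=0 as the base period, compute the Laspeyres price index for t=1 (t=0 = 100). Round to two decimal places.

88.68

Laspeyres price index uses base-period quantities as weights.
ΣP(t=1)·Q(t=0) = 487.58×10 + 2.21×161 = 4875.8 + 355.81 = 5231.61
ΣP(t=0)·Q(t=0) = 553.42×10 + 2.27×161 = 5534.2 + 365.47 = 5899.67
Index = 5231.61 / 5899.67 × 100 = 88.6763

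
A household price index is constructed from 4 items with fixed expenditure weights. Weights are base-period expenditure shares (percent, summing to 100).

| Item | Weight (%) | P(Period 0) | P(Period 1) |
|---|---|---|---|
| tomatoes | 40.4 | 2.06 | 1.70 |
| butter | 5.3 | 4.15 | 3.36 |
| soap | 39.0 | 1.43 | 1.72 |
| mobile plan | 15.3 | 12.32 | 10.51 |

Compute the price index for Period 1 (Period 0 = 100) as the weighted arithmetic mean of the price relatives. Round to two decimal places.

97.59

tomatoes: 40.4 × (1.70/2.06) = 40.4 × 0.825243 = 33.3398
butter: 5.3 × (3.36/4.15) = 5.3 × 0.809639 = 4.2911
soap: 39.0 × (1.72/1.43) = 39.0 × 1.202797 = 46.9091
mobile plan: 15.3 × (10.51/12.32) = 15.3 × 0.853084 = 13.0522
Index = Σ wᵢ·(p₁ᵢ/p₀ᵢ) = 33.3398 + 4.2911 + 46.9091 + 13.0522 = 97.5922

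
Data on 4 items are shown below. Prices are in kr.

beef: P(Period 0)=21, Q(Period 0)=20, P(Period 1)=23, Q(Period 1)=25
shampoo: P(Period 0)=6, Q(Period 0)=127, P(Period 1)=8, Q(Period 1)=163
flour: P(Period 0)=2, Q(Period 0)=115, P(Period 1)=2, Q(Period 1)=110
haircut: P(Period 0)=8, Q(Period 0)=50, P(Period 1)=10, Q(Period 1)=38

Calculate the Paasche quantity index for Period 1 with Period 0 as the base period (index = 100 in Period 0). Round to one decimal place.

Paasche quantity index uses current-period prices as weights.
ΣP(Period 1)·Q(Period 1) = 23×25 + 8×163 + 2×110 + 10×38 = 575 + 1304 + 220 + 380 = 2479
ΣP(Period 1)·Q(Period 0) = 23×20 + 8×127 + 2×115 + 10×50 = 460 + 1016 + 230 + 500 = 2206
Index = 2479 / 2206 × 100 = 112.3753

112.4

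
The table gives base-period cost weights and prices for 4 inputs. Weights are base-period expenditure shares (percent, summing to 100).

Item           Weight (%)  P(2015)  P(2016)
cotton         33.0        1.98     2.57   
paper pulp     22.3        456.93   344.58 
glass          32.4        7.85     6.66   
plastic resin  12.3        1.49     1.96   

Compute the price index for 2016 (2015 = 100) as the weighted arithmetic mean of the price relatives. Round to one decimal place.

103.3

cotton: 33.0 × (2.57/1.98) = 33.0 × 1.297980 = 42.8333
paper pulp: 22.3 × (344.58/456.93) = 22.3 × 0.754120 = 16.8169
glass: 32.4 × (6.66/7.85) = 32.4 × 0.848408 = 27.4884
plastic resin: 12.3 × (1.96/1.49) = 12.3 × 1.315436 = 16.1799
Index = Σ wᵢ·(p₁ᵢ/p₀ᵢ) = 42.8333 + 16.8169 + 27.4884 + 16.1799 = 103.3185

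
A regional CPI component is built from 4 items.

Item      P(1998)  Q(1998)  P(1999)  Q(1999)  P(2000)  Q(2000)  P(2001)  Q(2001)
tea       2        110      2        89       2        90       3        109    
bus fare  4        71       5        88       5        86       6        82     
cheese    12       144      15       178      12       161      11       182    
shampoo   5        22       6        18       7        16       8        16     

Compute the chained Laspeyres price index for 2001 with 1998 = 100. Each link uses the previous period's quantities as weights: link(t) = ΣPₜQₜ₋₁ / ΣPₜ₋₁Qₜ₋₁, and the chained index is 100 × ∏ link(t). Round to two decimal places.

Link 1998→1999:
ΣP(1999)Q(1998) = 2×110 + 5×71 + 15×144 + 6×22 = 220 + 355 + 2160 + 132 = 2867
ΣP(1998)Q(1998) = 2×110 + 4×71 + 12×144 + 5×22 = 220 + 284 + 1728 + 110 = 2342
link = 2867/2342 = 1.224167
Link 1999→2000:
ΣP(2000)Q(1999) = 2×89 + 5×88 + 12×178 + 7×18 = 178 + 440 + 2136 + 126 = 2880
ΣP(1999)Q(1999) = 2×89 + 5×88 + 15×178 + 6×18 = 178 + 440 + 2670 + 108 = 3396
link = 2880/3396 = 0.848057
Link 2000→2001:
ΣP(2001)Q(2000) = 3×90 + 6×86 + 11×161 + 8×16 = 270 + 516 + 1771 + 128 = 2685
ΣP(2000)Q(2000) = 2×90 + 5×86 + 12×161 + 7×16 = 180 + 430 + 1932 + 112 = 2654
link = 2685/2654 = 1.011680
Chained index = 100 × 1.224167 × 0.848057 × 1.011680 = 105.0289

105.03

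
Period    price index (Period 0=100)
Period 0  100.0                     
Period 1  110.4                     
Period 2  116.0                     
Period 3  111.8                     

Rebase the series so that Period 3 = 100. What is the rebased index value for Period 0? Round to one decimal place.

Rebased(Period 0) = 100.0 / 111.8 × 100 = 89.4454

89.4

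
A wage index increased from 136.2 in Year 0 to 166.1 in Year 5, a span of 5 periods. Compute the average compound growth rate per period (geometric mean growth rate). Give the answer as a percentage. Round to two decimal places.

4.05%

Growth factor = (166.1/136.2)^(1/5) = (1.219530)^(1/5) = 1.040491
Growth rate = 1.040491 − 1 = 0.040491 = 4.0491%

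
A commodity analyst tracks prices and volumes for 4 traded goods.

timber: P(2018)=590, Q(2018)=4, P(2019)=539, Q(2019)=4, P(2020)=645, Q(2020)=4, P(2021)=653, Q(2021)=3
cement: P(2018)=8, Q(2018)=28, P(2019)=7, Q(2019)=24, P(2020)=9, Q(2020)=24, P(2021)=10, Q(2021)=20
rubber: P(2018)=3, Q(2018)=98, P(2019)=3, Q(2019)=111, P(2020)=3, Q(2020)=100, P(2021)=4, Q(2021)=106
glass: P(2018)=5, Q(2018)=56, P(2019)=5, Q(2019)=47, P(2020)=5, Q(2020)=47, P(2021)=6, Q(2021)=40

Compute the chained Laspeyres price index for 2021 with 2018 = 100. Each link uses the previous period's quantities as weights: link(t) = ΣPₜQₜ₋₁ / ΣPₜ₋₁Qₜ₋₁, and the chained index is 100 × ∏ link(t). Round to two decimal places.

114.34

Link 2018→2019:
ΣP(2019)Q(2018) = 539×4 + 7×28 + 3×98 + 5×56 = 2156 + 196 + 294 + 280 = 2926
ΣP(2018)Q(2018) = 590×4 + 8×28 + 3×98 + 5×56 = 2360 + 224 + 294 + 280 = 3158
link = 2926/3158 = 0.926536
Link 2019→2020:
ΣP(2020)Q(2019) = 645×4 + 9×24 + 3×111 + 5×47 = 2580 + 216 + 333 + 235 = 3364
ΣP(2019)Q(2019) = 539×4 + 7×24 + 3×111 + 5×47 = 2156 + 168 + 333 + 235 = 2892
link = 3364/2892 = 1.163209
Link 2020→2021:
ΣP(2021)Q(2020) = 653×4 + 10×24 + 4×100 + 6×47 = 2612 + 240 + 400 + 282 = 3534
ΣP(2020)Q(2020) = 645×4 + 9×24 + 3×100 + 5×47 = 2580 + 216 + 300 + 235 = 3331
link = 3534/3331 = 1.060943
Chained index = 100 × 0.926536 × 1.163209 × 1.060943 = 114.3436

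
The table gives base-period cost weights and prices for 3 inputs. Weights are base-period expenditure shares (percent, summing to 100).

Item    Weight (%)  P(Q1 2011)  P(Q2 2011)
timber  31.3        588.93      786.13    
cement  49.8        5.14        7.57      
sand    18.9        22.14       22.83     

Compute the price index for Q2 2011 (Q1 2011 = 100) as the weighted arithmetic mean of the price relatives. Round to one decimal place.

134.6

timber: 31.3 × (786.13/588.93) = 31.3 × 1.334845 = 41.7806
cement: 49.8 × (7.57/5.14) = 49.8 × 1.472763 = 73.3436
sand: 18.9 × (22.83/22.14) = 18.9 × 1.031165 = 19.4890
Index = Σ wᵢ·(p₁ᵢ/p₀ᵢ) = 41.7806 + 73.3436 + 19.4890 = 134.6132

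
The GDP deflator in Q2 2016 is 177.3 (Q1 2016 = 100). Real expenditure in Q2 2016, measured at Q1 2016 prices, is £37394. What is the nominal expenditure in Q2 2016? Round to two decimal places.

Nominal = Real × (Index/100) = 37394 × (177.3/100)
        = 37394 × 1.773 = 66299.5620

66299.56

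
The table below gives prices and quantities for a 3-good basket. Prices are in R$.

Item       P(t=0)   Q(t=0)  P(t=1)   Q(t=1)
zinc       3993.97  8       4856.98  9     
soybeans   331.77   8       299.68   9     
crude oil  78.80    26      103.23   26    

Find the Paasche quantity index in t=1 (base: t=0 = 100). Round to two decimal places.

111.74

Paasche quantity index uses current-period prices as weights.
ΣP(t=1)·Q(t=1) = 4856.98×9 + 299.68×9 + 103.23×26 = 43712.82 + 2697.12 + 2683.98 = 49093.92
ΣP(t=1)·Q(t=0) = 4856.98×8 + 299.68×8 + 103.23×26 = 38855.84 + 2397.44 + 2683.98 = 43937.26
Index = 49093.92 / 43937.26 × 100 = 111.7364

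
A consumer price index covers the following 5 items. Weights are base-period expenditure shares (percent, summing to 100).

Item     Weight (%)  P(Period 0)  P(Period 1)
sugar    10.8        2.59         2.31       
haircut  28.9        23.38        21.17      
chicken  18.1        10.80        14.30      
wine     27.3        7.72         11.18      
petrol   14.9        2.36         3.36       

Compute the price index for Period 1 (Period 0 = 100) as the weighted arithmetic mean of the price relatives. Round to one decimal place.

sugar: 10.8 × (2.31/2.59) = 10.8 × 0.891892 = 9.6324
haircut: 28.9 × (21.17/23.38) = 28.9 × 0.905475 = 26.1682
chicken: 18.1 × (14.30/10.80) = 18.1 × 1.324074 = 23.9657
wine: 27.3 × (11.18/7.72) = 27.3 × 1.448187 = 39.5355
petrol: 14.9 × (3.36/2.36) = 14.9 × 1.423729 = 21.2136
Index = Σ wᵢ·(p₁ᵢ/p₀ᵢ) = 9.6324 + 26.1682 + 23.9657 + 39.5355 + 21.2136 = 120.5154

120.5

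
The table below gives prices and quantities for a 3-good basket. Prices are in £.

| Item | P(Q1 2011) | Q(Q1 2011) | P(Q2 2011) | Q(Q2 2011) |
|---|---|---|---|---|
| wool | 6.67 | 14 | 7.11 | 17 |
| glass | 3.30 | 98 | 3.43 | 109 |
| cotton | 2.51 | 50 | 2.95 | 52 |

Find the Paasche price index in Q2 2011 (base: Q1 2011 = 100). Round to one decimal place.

107.4

Paasche price index uses current-period quantities as weights.
ΣP(Q2 2011)·Q(Q2 2011) = 7.11×17 + 3.43×109 + 2.95×52 = 120.87 + 373.87 + 153.4 = 648.14
ΣP(Q1 2011)·Q(Q2 2011) = 6.67×17 + 3.30×109 + 2.51×52 = 113.39 + 359.7 + 130.52 = 603.61
Index = 648.14 / 603.61 × 100 = 107.3773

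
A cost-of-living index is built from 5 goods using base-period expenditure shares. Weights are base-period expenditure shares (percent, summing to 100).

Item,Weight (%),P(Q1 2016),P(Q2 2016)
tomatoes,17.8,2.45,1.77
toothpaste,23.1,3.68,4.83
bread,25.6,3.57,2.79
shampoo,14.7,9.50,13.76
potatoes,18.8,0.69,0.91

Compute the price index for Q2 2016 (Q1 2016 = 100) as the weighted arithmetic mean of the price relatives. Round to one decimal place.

tomatoes: 17.8 × (1.77/2.45) = 17.8 × 0.722449 = 12.8596
toothpaste: 23.1 × (4.83/3.68) = 23.1 × 1.312500 = 30.3188
bread: 25.6 × (2.79/3.57) = 25.6 × 0.781513 = 20.0067
shampoo: 14.7 × (13.76/9.50) = 14.7 × 1.448421 = 21.2918
potatoes: 18.8 × (0.91/0.69) = 18.8 × 1.318841 = 24.7942
Index = Σ wᵢ·(p₁ᵢ/p₀ᵢ) = 12.8596 + 30.3188 + 20.0067 + 21.2918 + 24.7942 = 109.2711

109.3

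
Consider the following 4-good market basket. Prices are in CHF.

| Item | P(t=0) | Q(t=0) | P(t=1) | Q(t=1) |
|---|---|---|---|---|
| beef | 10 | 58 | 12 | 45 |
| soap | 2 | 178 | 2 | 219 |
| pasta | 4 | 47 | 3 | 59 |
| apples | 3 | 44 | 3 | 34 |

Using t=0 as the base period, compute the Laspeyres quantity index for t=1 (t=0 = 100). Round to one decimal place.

Laspeyres quantity index uses base-period prices as weights.
ΣP(t=0)·Q(t=1) = 10×45 + 2×219 + 4×59 + 3×34 = 450 + 438 + 236 + 102 = 1226
ΣP(t=0)·Q(t=0) = 10×58 + 2×178 + 4×47 + 3×44 = 580 + 356 + 188 + 132 = 1256
Index = 1226 / 1256 × 100 = 97.6115

97.6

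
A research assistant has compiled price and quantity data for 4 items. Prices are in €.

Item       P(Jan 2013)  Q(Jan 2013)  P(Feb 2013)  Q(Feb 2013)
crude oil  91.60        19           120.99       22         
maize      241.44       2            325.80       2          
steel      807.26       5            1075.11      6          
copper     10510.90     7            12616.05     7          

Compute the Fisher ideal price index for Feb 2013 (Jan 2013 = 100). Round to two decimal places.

121.13

Laspeyres component (base-period weights):
ΣP(Feb 2013)Q(Jan 2013) = 120.99×19 + 325.80×2 + 1075.11×5 + 12616.05×7 = 2298.81 + 651.6 + 5375.55 + 88312.35 = 96638.31
ΣP(Jan 2013)Q(Jan 2013) = 91.60×19 + 241.44×2 + 807.26×5 + 10510.90×7 = 1740.4 + 482.88 + 4036.3 + 73576.3 = 79835.88
L = 96638.31 / 79835.88 × 100 = 121.0462
Paasche component (current-period weights):
ΣP(Feb 2013)Q(Feb 2013) = 120.99×22 + 325.80×2 + 1075.11×6 + 12616.05×7 = 2661.78 + 651.6 + 6450.66 + 88312.35 = 98076.39
ΣP(Jan 2013)Q(Feb 2013) = 91.60×22 + 241.44×2 + 807.26×6 + 10510.90×7 = 2015.2 + 482.88 + 4843.56 + 73576.3 = 80917.94
P = 98076.39 / 80917.94 × 100 = 121.2048
Fisher = √(L × P) = √(121.0462 × 121.2048) = 121.1255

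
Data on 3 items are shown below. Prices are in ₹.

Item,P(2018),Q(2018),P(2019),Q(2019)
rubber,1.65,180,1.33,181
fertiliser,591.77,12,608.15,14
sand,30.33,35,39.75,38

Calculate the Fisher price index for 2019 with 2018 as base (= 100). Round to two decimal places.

105.49

Laspeyres component (base-period weights):
ΣP(2019)Q(2018) = 1.33×180 + 608.15×12 + 39.75×35 = 239.4 + 7297.8 + 1391.25 = 8928.45
ΣP(2018)Q(2018) = 1.65×180 + 591.77×12 + 30.33×35 = 297 + 7101.24 + 1061.55 = 8459.79
L = 8928.45 / 8459.79 × 100 = 105.5399
Paasche component (current-period weights):
ΣP(2019)Q(2019) = 1.33×181 + 608.15×14 + 39.75×38 = 240.73 + 8514.1 + 1510.5 = 10265.33
ΣP(2018)Q(2019) = 1.65×181 + 591.77×14 + 30.33×38 = 298.65 + 8284.78 + 1152.54 = 9735.97
P = 10265.33 / 9735.97 × 100 = 105.4372
Fisher = √(L × P) = √(105.5399 × 105.4372) = 105.4885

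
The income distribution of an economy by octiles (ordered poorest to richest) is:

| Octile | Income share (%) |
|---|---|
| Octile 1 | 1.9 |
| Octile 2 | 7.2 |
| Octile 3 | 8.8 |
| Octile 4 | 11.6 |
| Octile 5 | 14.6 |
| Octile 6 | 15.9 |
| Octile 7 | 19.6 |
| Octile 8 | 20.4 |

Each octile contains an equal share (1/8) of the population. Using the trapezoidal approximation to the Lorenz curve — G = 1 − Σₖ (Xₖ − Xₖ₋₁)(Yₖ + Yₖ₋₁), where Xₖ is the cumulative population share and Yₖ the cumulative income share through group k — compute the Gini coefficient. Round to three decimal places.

0.270

Cumulative income shares Yₖ: 0.0190, 0.0910, 0.1790, 0.2950, 0.4410, 0.6000, 0.7960, 1.0000
Σ (Xₖ−Xₖ₋₁)(Yₖ+Yₖ₋₁) = (1/8)(0.0190+0.0000) + (1/8)(0.0910+0.0190) + (1/8)(0.1790+0.0910) + (1/8)(0.2950+0.1790) + (1/8)(0.4410+0.2950) + (1/8)(0.6000+0.4410) + (1/8)(0.7960+0.6000) + (1/8)(1.0000+0.7960)
  = 0.0024 + 0.0138 + 0.0338 + 0.0593 + 0.0920 + 0.1301 + 0.1745 + 0.2245 = 0.7303
G = 1 − 0.7303 = 0.2697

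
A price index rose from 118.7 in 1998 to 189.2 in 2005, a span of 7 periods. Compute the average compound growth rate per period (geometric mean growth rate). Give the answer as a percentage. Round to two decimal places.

6.89%

Growth factor = (189.2/118.7)^(1/7) = (1.593934)^(1/7) = 1.068869
Growth rate = 1.068869 − 1 = 0.068869 = 6.8869%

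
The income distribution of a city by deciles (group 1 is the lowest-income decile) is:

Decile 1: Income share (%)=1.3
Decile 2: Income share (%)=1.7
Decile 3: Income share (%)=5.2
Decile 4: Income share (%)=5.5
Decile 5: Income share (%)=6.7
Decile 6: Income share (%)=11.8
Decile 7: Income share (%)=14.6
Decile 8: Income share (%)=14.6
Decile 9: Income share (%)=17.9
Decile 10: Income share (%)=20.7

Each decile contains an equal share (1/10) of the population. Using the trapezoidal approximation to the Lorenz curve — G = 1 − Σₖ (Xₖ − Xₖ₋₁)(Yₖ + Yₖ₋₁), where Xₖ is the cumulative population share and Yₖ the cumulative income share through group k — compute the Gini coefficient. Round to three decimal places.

Cumulative income shares Yₖ: 0.0130, 0.0300, 0.0820, 0.1370, 0.2040, 0.3220, 0.4680, 0.6140, 0.7930, 1.0000
Σ (Xₖ−Xₖ₋₁)(Yₖ+Yₖ₋₁) = (1/10)(0.0130+0.0000) + (1/10)(0.0300+0.0130) + (1/10)(0.0820+0.0300) + (1/10)(0.1370+0.0820) + (1/10)(0.2040+0.1370) + (1/10)(0.3220+0.2040) + (1/10)(0.4680+0.3220) + (1/10)(0.6140+0.4680) + (1/10)(0.7930+0.6140) + (1/10)(1.0000+0.7930)
  = 0.0013 + 0.0043 + 0.0112 + 0.0219 + 0.0341 + 0.0526 + 0.0790 + 0.1082 + 0.1407 + 0.1793 = 0.6326
G = 1 − 0.6326 = 0.3674

0.367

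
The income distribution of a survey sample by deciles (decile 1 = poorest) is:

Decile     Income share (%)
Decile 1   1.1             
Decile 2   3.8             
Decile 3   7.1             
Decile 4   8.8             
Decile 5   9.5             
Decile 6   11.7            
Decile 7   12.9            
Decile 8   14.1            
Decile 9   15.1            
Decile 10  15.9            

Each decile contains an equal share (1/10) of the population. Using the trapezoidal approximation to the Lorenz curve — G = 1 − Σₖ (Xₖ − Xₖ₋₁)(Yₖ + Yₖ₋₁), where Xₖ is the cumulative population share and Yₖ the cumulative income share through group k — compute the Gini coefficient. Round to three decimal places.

0.262

Cumulative income shares Yₖ: 0.0110, 0.0490, 0.1200, 0.2080, 0.3030, 0.4200, 0.5490, 0.6900, 0.8410, 1.0000
Σ (Xₖ−Xₖ₋₁)(Yₖ+Yₖ₋₁) = (1/10)(0.0110+0.0000) + (1/10)(0.0490+0.0110) + (1/10)(0.1200+0.0490) + (1/10)(0.2080+0.1200) + (1/10)(0.3030+0.2080) + (1/10)(0.4200+0.3030) + (1/10)(0.5490+0.4200) + (1/10)(0.6900+0.5490) + (1/10)(0.8410+0.6900) + (1/10)(1.0000+0.8410)
  = 0.0011 + 0.0060 + 0.0169 + 0.0328 + 0.0511 + 0.0723 + 0.0969 + 0.1239 + 0.1531 + 0.1841 = 0.7382
G = 1 − 0.7382 = 0.2618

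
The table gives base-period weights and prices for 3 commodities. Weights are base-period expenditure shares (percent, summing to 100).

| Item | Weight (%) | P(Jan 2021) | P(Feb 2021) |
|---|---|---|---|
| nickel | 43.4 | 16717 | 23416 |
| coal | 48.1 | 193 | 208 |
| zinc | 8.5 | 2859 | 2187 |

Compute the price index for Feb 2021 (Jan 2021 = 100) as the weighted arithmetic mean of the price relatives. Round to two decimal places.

nickel: 43.4 × (23416/16717) = 43.4 × 1.400730 = 60.7917
coal: 48.1 × (208/193) = 48.1 × 1.077720 = 51.8383
zinc: 8.5 × (2187/2859) = 8.5 × 0.764953 = 6.5021
Index = Σ wᵢ·(p₁ᵢ/p₀ᵢ) = 60.7917 + 51.8383 + 6.5021 = 119.1321

119.13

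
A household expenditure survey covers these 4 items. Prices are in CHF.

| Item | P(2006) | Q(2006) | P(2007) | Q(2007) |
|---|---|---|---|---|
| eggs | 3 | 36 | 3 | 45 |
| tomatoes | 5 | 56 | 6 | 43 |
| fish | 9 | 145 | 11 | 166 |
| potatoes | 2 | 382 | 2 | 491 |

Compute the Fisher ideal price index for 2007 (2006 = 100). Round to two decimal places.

113.68

Laspeyres component (base-period weights):
ΣP(2007)Q(2006) = 3×36 + 6×56 + 11×145 + 2×382 = 108 + 336 + 1595 + 764 = 2803
ΣP(2006)Q(2006) = 3×36 + 5×56 + 9×145 + 2×382 = 108 + 280 + 1305 + 764 = 2457
L = 2803 / 2457 × 100 = 114.0822
Paasche component (current-period weights):
ΣP(2007)Q(2007) = 3×45 + 6×43 + 11×166 + 2×491 = 135 + 258 + 1826 + 982 = 3201
ΣP(2006)Q(2007) = 3×45 + 5×43 + 9×166 + 2×491 = 135 + 215 + 1494 + 982 = 2826
P = 3201 / 2826 × 100 = 113.2696
Fisher = √(L × P) = √(114.0822 × 113.2696) = 113.6752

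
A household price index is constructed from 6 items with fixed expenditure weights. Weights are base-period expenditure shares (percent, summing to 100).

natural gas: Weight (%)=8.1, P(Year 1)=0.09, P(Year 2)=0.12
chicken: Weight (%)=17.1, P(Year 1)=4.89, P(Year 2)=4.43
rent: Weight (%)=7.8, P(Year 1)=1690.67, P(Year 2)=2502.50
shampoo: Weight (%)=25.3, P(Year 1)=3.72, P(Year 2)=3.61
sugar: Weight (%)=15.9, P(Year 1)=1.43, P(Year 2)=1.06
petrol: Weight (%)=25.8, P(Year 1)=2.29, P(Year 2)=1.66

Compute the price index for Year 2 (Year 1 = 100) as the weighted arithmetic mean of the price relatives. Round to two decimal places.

92.88

natural gas: 8.1 × (0.12/0.09) = 8.1 × 1.333333 = 10.8000
chicken: 17.1 × (4.43/4.89) = 17.1 × 0.905930 = 15.4914
rent: 7.8 × (2502.50/1690.67) = 7.8 × 1.480182 = 11.5454
shampoo: 25.3 × (3.61/3.72) = 25.3 × 0.970430 = 24.5519
sugar: 15.9 × (1.06/1.43) = 15.9 × 0.741259 = 11.7860
petrol: 25.8 × (1.66/2.29) = 25.8 × 0.724891 = 18.7022
Index = Σ wᵢ·(p₁ᵢ/p₀ᵢ) = 10.8000 + 15.4914 + 11.5454 + 24.5519 + 11.7860 + 18.7022 = 92.8769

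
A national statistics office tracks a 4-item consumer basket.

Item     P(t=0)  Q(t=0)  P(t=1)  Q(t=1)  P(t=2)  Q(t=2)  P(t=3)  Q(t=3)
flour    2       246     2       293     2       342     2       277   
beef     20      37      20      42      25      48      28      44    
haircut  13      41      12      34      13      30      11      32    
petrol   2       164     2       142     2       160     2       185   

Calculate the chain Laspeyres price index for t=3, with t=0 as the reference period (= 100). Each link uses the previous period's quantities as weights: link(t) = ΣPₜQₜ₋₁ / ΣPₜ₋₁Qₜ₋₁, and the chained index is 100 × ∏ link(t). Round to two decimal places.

112.88

Link t=0→t=1:
ΣP(t=1)Q(t=0) = 2×246 + 20×37 + 12×41 + 2×164 = 492 + 740 + 492 + 328 = 2052
ΣP(t=0)Q(t=0) = 2×246 + 20×37 + 13×41 + 2×164 = 492 + 740 + 533 + 328 = 2093
link = 2052/2093 = 0.980411
Link t=1→t=2:
ΣP(t=2)Q(t=1) = 2×293 + 25×42 + 13×34 + 2×142 = 586 + 1050 + 442 + 284 = 2362
ΣP(t=1)Q(t=1) = 2×293 + 20×42 + 12×34 + 2×142 = 586 + 840 + 408 + 284 = 2118
link = 2362/2118 = 1.115203
Link t=2→t=3:
ΣP(t=3)Q(t=2) = 2×342 + 28×48 + 11×30 + 2×160 = 684 + 1344 + 330 + 320 = 2678
ΣP(t=2)Q(t=2) = 2×342 + 25×48 + 13×30 + 2×160 = 684 + 1200 + 390 + 320 = 2594
link = 2678/2594 = 1.032382
Chained index = 100 × 0.980411 × 1.115203 × 1.032382 = 112.8763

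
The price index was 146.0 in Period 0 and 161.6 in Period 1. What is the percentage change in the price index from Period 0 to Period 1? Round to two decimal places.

10.68%

Change = (161.6 − 146.0) / 146.0 × 100
       = 15.6 / 146.0 × 100 = 10.6849%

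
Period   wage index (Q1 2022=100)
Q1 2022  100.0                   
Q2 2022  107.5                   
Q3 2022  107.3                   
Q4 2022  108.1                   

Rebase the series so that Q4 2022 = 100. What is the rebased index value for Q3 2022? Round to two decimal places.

Rebased(Q3 2022) = 107.3 / 108.1 × 100 = 99.2599

99.26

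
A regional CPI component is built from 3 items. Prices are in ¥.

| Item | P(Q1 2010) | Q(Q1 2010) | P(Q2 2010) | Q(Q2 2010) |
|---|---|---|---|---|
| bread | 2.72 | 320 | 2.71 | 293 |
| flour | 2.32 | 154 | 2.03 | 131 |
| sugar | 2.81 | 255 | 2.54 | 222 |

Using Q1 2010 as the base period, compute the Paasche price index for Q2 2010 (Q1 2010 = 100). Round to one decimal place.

94.2

Paasche price index uses current-period quantities as weights.
ΣP(Q2 2010)·Q(Q2 2010) = 2.71×293 + 2.03×131 + 2.54×222 = 794.03 + 265.93 + 563.88 = 1623.84
ΣP(Q1 2010)·Q(Q2 2010) = 2.72×293 + 2.32×131 + 2.81×222 = 796.96 + 303.92 + 623.82 = 1724.7
Index = 1623.84 / 1724.7 × 100 = 94.1520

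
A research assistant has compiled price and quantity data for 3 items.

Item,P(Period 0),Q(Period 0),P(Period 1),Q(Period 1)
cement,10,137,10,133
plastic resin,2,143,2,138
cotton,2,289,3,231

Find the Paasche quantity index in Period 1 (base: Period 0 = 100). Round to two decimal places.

Paasche quantity index uses current-period prices as weights.
ΣP(Period 1)·Q(Period 1) = 10×133 + 2×138 + 3×231 = 1330 + 276 + 693 = 2299
ΣP(Period 1)·Q(Period 0) = 10×137 + 2×143 + 3×289 = 1370 + 286 + 867 = 2523
Index = 2299 / 2523 × 100 = 91.1217

91.12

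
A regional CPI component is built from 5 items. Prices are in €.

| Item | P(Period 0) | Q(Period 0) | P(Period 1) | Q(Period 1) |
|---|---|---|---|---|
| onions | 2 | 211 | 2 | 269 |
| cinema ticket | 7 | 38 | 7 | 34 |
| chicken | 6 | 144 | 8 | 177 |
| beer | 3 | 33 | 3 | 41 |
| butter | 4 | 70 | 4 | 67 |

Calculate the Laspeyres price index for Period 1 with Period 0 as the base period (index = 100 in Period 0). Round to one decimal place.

114.9

Laspeyres price index uses base-period quantities as weights.
ΣP(Period 1)·Q(Period 0) = 2×211 + 7×38 + 8×144 + 3×33 + 4×70 = 422 + 266 + 1152 + 99 + 280 = 2219
ΣP(Period 0)·Q(Period 0) = 2×211 + 7×38 + 6×144 + 3×33 + 4×70 = 422 + 266 + 864 + 99 + 280 = 1931
Index = 2219 / 1931 × 100 = 114.9146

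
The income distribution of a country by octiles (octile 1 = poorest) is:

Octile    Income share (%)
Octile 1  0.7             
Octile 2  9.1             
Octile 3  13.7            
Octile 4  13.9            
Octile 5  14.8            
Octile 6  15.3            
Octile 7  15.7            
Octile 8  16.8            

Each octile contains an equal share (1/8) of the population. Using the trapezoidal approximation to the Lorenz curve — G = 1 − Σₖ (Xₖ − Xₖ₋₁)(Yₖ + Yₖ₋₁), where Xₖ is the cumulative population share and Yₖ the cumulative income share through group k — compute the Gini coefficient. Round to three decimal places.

0.189

Cumulative income shares Yₖ: 0.0070, 0.0980, 0.2350, 0.3740, 0.5220, 0.6750, 0.8320, 1.0000
Σ (Xₖ−Xₖ₋₁)(Yₖ+Yₖ₋₁) = (1/8)(0.0070+0.0000) + (1/8)(0.0980+0.0070) + (1/8)(0.2350+0.0980) + (1/8)(0.3740+0.2350) + (1/8)(0.5220+0.3740) + (1/8)(0.6750+0.5220) + (1/8)(0.8320+0.6750) + (1/8)(1.0000+0.8320)
  = 0.0009 + 0.0131 + 0.0416 + 0.0761 + 0.1120 + 0.1496 + 0.1884 + 0.2290 = 0.8108
G = 1 − 0.8108 = 0.1892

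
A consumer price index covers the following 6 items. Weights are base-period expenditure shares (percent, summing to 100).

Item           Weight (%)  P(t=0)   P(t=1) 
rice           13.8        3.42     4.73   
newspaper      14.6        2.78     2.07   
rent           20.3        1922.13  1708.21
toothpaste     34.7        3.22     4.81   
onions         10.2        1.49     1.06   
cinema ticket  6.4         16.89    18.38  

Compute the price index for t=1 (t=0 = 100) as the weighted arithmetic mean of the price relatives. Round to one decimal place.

114.1

rice: 13.8 × (4.73/3.42) = 13.8 × 1.383041 = 19.0860
newspaper: 14.6 × (2.07/2.78) = 14.6 × 0.744604 = 10.8712
rent: 20.3 × (1708.21/1922.13) = 20.3 × 0.888707 = 18.0407
toothpaste: 34.7 × (4.81/3.22) = 34.7 × 1.493789 = 51.8345
onions: 10.2 × (1.06/1.49) = 10.2 × 0.711409 = 7.2564
cinema ticket: 6.4 × (18.38/16.89) = 6.4 × 1.088218 = 6.9646
Index = Σ wᵢ·(p₁ᵢ/p₀ᵢ) = 19.0860 + 10.8712 + 18.0407 + 51.8345 + 7.2564 + 6.9646 = 114.0534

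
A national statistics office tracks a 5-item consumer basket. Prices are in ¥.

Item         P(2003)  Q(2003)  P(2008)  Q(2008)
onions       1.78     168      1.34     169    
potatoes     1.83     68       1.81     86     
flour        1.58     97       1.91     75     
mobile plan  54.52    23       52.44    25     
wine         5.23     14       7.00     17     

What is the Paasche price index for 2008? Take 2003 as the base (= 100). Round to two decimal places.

96.39

Paasche price index uses current-period quantities as weights.
ΣP(2008)·Q(2008) = 1.34×169 + 1.81×86 + 1.91×75 + 52.44×25 + 7.00×17 = 226.46 + 155.66 + 143.25 + 1311 + 119 = 1955.37
ΣP(2003)·Q(2008) = 1.78×169 + 1.83×86 + 1.58×75 + 54.52×25 + 5.23×17 = 300.82 + 157.38 + 118.5 + 1363 + 88.91 = 2028.61
Index = 1955.37 / 2028.61 × 100 = 96.3896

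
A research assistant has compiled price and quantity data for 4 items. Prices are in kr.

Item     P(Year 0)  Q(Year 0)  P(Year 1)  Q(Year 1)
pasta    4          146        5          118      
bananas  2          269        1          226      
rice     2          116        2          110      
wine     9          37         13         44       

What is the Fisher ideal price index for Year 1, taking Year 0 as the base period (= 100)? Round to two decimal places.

102.94

Laspeyres component (base-period weights):
ΣP(Year 1)Q(Year 0) = 5×146 + 1×269 + 2×116 + 13×37 = 730 + 269 + 232 + 481 = 1712
ΣP(Year 0)Q(Year 0) = 4×146 + 2×269 + 2×116 + 9×37 = 584 + 538 + 232 + 333 = 1687
L = 1712 / 1687 × 100 = 101.4819
Paasche component (current-period weights):
ΣP(Year 1)Q(Year 1) = 5×118 + 1×226 + 2×110 + 13×44 = 590 + 226 + 220 + 572 = 1608
ΣP(Year 0)Q(Year 1) = 4×118 + 2×226 + 2×110 + 9×44 = 472 + 452 + 220 + 396 = 1540
P = 1608 / 1540 × 100 = 104.4156
Fisher = √(L × P) = √(101.4819 × 104.4156) = 102.9383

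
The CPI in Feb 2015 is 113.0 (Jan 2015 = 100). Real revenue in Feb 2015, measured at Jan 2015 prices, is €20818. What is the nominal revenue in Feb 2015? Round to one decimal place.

23524.3

Nominal = Real × (Index/100) = 20818 × (113.0/100)
        = 20818 × 1.130 = 23524.3400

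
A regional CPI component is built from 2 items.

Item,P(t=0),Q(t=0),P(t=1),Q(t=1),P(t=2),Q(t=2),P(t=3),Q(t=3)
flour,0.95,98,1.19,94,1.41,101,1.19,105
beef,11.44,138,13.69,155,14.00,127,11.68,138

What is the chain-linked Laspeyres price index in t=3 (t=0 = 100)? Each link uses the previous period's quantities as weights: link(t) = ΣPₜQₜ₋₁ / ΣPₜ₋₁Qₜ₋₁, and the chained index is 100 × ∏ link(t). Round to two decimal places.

103.27

Link t=0→t=1:
ΣP(t=1)Q(t=0) = 1.19×98 + 13.69×138 = 116.62 + 1889.22 = 2005.84
ΣP(t=0)Q(t=0) = 0.95×98 + 11.44×138 = 93.1 + 1578.72 = 1671.82
link = 2005.84/1671.82 = 1.199794
Link t=1→t=2:
ΣP(t=2)Q(t=1) = 1.41×94 + 14.00×155 = 132.54 + 2170 = 2302.54
ΣP(t=1)Q(t=1) = 1.19×94 + 13.69×155 = 111.86 + 2121.95 = 2233.81
link = 2302.54/2233.81 = 1.030768
Link t=2→t=3:
ΣP(t=3)Q(t=2) = 1.19×101 + 11.68×127 = 120.19 + 1483.36 = 1603.55
ΣP(t=2)Q(t=2) = 1.41×101 + 14.00×127 = 142.41 + 1778 = 1920.41
link = 1603.55/1920.41 = 0.835004
Chained index = 100 × 1.199794 × 1.030768 × 0.835004 = 103.2657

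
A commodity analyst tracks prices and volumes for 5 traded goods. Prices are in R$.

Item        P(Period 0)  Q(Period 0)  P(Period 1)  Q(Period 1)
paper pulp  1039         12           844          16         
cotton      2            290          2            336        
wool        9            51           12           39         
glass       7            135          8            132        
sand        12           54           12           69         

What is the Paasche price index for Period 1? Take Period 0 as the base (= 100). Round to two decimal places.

Paasche price index uses current-period quantities as weights.
ΣP(Period 1)·Q(Period 1) = 844×16 + 2×336 + 12×39 + 8×132 + 12×69 = 13504 + 672 + 468 + 1056 + 828 = 16528
ΣP(Period 0)·Q(Period 1) = 1039×16 + 2×336 + 9×39 + 7×132 + 12×69 = 16624 + 672 + 351 + 924 + 828 = 19399
Index = 16528 / 19399 × 100 = 85.2003

85.20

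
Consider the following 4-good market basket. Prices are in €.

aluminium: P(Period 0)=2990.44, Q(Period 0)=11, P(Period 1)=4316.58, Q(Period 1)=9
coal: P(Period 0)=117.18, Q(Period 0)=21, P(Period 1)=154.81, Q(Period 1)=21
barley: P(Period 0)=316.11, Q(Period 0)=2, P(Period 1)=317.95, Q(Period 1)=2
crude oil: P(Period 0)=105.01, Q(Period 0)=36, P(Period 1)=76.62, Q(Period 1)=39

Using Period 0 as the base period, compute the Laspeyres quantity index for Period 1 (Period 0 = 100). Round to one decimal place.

85.8

Laspeyres quantity index uses base-period prices as weights.
ΣP(Period 0)·Q(Period 1) = 2990.44×9 + 117.18×21 + 316.11×2 + 105.01×39 = 26913.96 + 2460.78 + 632.22 + 4095.39 = 34102.35
ΣP(Period 0)·Q(Period 0) = 2990.44×11 + 117.18×21 + 316.11×2 + 105.01×36 = 32894.84 + 2460.78 + 632.22 + 3780.36 = 39768.2
Index = 34102.35 / 39768.2 × 100 = 85.7528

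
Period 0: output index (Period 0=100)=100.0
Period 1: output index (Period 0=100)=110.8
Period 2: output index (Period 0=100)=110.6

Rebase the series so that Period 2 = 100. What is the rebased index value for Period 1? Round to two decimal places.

100.18

Rebased(Period 1) = 110.8 / 110.6 × 100 = 100.1808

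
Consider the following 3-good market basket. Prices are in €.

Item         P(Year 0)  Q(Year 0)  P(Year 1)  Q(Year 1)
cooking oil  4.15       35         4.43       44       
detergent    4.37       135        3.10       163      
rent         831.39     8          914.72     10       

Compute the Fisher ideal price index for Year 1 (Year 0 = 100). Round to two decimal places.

Laspeyres component (base-period weights):
ΣP(Year 1)Q(Year 0) = 4.43×35 + 3.10×135 + 914.72×8 = 155.05 + 418.5 + 7317.76 = 7891.31
ΣP(Year 0)Q(Year 0) = 4.15×35 + 4.37×135 + 831.39×8 = 145.25 + 589.95 + 6651.12 = 7386.32
L = 7891.31 / 7386.32 × 100 = 106.8368
Paasche component (current-period weights):
ΣP(Year 1)Q(Year 1) = 4.43×44 + 3.10×163 + 914.72×10 = 194.92 + 505.3 + 9147.2 = 9847.42
ΣP(Year 0)Q(Year 1) = 4.15×44 + 4.37×163 + 831.39×10 = 182.6 + 712.31 + 8313.9 = 9208.81
P = 9847.42 / 9208.81 × 100 = 106.9348
Fisher = √(L × P) = √(106.8368 × 106.9348) = 106.8858

106.89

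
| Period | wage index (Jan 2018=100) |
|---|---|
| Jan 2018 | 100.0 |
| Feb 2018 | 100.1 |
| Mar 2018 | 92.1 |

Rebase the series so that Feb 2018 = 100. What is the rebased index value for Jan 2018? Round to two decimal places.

99.90

Rebased(Jan 2018) = 100.0 / 100.1 × 100 = 99.9001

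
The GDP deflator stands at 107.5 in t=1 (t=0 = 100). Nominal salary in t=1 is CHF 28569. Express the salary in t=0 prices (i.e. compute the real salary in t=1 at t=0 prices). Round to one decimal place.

26575.8

Real = Nominal ÷ (Index/100) = 28569 ÷ (107.5/100)
     = 28569 ÷ 1.075 = 26575.8140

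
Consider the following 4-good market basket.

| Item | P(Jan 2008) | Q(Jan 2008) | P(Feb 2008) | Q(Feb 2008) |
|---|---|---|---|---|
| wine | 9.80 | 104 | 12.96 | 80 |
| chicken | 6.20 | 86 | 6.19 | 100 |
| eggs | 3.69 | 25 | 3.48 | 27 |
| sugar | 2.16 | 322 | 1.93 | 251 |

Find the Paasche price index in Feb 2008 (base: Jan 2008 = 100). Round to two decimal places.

109.21

Paasche price index uses current-period quantities as weights.
ΣP(Feb 2008)·Q(Feb 2008) = 12.96×80 + 6.19×100 + 3.48×27 + 1.93×251 = 1036.8 + 619 + 93.96 + 484.43 = 2234.19
ΣP(Jan 2008)·Q(Feb 2008) = 9.80×80 + 6.20×100 + 3.69×27 + 2.16×251 = 784 + 620 + 99.63 + 542.16 = 2045.79
Index = 2234.19 / 2045.79 × 100 = 109.2092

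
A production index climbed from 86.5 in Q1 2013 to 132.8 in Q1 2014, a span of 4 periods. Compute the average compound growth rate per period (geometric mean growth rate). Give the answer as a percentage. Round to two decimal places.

11.31%

Growth factor = (132.8/86.5)^(1/4) = (1.535260)^(1/4) = 1.113129
Growth rate = 1.113129 − 1 = 0.113129 = 11.3129%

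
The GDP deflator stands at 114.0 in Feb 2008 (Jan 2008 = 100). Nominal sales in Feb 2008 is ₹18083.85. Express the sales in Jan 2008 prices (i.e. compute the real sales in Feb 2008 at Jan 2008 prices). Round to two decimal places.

15863.03

Real = Nominal ÷ (Index/100) = 18083.85 ÷ (114.0/100)
     = 18083.85 ÷ 1.140 = 15863.0263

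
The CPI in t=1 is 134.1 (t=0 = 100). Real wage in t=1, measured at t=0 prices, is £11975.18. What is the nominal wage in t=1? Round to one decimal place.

16058.7

Nominal = Real × (Index/100) = 11975.18 × (134.1/100)
        = 11975.18 × 1.341 = 16058.7164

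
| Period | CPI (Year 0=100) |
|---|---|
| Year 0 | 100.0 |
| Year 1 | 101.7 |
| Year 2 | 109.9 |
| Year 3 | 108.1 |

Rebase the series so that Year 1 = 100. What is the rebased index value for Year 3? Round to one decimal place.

106.3

Rebased(Year 3) = 108.1 / 101.7 × 100 = 106.2930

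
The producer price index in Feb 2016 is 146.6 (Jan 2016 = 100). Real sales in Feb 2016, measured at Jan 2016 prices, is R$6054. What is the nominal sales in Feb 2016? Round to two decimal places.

8875.16

Nominal = Real × (Index/100) = 6054 × (146.6/100)
        = 6054 × 1.466 = 8875.1640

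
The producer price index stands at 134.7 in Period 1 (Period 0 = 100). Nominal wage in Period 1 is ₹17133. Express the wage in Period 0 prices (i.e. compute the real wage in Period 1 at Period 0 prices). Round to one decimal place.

Real = Nominal ÷ (Index/100) = 17133 ÷ (134.7/100)
     = 17133 ÷ 1.347 = 12719.3764

12719.4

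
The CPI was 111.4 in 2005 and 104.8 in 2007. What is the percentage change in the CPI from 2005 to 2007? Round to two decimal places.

Change = (104.8 − 111.4) / 111.4 × 100
       = -6.6 / 111.4 × 100 = -5.9246%

-5.92%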